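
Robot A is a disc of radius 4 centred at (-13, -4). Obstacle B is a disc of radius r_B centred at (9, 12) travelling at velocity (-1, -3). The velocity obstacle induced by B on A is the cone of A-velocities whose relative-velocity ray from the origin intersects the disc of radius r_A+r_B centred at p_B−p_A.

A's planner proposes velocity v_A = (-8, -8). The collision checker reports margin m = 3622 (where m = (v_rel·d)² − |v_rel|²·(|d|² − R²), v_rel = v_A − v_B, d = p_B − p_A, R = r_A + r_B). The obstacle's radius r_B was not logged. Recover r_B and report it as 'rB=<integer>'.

m = 3622
d = (22, 16);  v_rel = (-7, -5),  |v_rel|² = 74
v_rel×d = (-7)·(16) − (-5)·(22) = -2
since m = R²·74 − (-2)²:  R² = (4 + 3622) / 74 = 49
R = √49 = 7  ⇒  r_B = 7 − 4 = 3

rB=3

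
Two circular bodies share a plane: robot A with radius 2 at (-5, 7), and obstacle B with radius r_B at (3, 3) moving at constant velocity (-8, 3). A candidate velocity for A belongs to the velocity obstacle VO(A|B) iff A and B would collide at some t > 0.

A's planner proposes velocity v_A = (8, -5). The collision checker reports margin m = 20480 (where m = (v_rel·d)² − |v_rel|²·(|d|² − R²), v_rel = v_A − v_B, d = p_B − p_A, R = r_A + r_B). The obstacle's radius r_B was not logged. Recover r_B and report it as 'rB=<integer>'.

m = 20480
d = (8, -4);  v_rel = (16, -8),  |v_rel|² = 320
v_rel×d = (16)·(-4) − (-8)·(8) = 0
since m = R²·320 − 0²:  R² = (0 + 20480) / 320 = 64
R = √64 = 8  ⇒  r_B = 8 − 2 = 6

rB=6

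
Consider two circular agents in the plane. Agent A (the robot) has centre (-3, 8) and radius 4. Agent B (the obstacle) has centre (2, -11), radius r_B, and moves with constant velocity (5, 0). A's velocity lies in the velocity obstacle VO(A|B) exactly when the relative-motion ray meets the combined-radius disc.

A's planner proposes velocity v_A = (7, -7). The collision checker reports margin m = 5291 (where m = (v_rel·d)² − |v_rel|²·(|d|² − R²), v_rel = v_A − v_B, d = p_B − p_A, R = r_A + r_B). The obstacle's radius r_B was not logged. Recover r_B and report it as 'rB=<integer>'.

m = 5291
d = (5, -19);  v_rel = (2, -7),  |v_rel|² = 53
v_rel×d = (2)·(-19) − (-7)·(5) = -3
since m = R²·53 − (-3)²:  R² = (9 + 5291) / 53 = 100
R = √100 = 10  ⇒  r_B = 10 − 4 = 6

rB=6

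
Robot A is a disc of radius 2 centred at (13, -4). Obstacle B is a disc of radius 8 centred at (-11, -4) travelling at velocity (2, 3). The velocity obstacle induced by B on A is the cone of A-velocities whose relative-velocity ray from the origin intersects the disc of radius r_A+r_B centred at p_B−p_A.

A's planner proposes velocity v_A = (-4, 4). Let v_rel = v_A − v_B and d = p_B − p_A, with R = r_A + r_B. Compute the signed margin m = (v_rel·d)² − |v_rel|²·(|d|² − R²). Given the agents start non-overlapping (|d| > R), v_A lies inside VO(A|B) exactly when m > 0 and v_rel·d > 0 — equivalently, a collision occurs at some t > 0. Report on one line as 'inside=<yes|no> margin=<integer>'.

d = (-24, 0),  |d|² = 576;  R = 2+8 = 10,  c = 576−10² = 476
v_rel = (-6, 1),  |v_rel|² = 37;  v_rel·d = (-6)·(-24) + (1)·(0) = 144
37·t² − 288·t + 476 = 0  ⇒  m = 144² − 37·476 = 3124
m = 3124 > 0,  v_rel·d = 144 > 0  ⇒  inside

inside=yes margin=3124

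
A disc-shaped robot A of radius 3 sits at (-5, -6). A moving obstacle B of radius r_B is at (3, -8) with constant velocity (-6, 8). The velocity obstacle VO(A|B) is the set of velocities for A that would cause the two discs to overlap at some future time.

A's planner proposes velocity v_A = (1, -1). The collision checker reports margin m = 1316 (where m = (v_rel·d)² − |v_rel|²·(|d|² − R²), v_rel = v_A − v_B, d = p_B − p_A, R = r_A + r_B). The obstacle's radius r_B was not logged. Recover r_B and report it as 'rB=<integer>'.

m = 1316
d = (8, -2);  v_rel = (7, -9),  |v_rel|² = 130
v_rel×d = (7)·(-2) − (-9)·(8) = 58
since m = R²·130 − 58²:  R² = (3364 + 1316) / 130 = 36
R = √36 = 6  ⇒  r_B = 6 − 3 = 3

rB=3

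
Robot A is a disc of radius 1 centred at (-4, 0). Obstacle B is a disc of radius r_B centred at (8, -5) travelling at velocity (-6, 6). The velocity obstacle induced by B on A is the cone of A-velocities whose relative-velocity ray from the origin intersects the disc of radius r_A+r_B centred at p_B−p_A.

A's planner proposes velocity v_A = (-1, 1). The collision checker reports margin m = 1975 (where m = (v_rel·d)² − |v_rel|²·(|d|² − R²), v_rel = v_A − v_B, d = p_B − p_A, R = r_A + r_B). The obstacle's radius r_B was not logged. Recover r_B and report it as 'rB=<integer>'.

m = 1975
d = (12, -5);  v_rel = (5, -5),  |v_rel|² = 50
v_rel×d = (5)·(-5) − (-5)·(12) = 35
since m = R²·50 − 35²:  R² = (1225 + 1975) / 50 = 64
R = √64 = 8  ⇒  r_B = 8 − 1 = 7

rB=7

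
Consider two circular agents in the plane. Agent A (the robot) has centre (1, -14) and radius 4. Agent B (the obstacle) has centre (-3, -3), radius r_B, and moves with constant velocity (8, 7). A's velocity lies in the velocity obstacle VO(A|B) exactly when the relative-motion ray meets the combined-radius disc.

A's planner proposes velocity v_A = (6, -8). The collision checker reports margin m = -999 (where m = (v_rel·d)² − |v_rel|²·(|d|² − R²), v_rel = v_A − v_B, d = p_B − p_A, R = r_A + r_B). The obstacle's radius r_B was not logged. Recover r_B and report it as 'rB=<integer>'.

m = -999
d = (-4, 11);  v_rel = (-2, -15),  |v_rel|² = 229
v_rel×d = (-2)·(11) − (-15)·(-4) = -82
since m = R²·229 − (-82)²:  R² = (6724 + -999) / 229 = 25
R = √25 = 5  ⇒  r_B = 5 − 4 = 1

rB=1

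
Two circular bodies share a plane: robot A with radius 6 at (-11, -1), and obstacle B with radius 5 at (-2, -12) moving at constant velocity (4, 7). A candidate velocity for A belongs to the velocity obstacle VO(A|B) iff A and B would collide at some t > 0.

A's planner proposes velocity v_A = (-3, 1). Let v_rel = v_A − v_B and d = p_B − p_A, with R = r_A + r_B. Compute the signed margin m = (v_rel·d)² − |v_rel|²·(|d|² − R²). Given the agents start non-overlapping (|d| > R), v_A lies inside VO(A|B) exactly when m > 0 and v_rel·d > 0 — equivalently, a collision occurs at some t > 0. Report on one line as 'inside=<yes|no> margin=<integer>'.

d = (9, -11),  |d|² = 202;  R = 6+5 = 11,  c = 202−11² = 81
v_rel = (-7, -6),  |v_rel|² = 85;  v_rel·d = (-7)·(9) + (-6)·(-11) = 3
85·t² − 6·t + 81 = 0  ⇒  m = 3² − 85·81 = -6876
m = -6876 < 0,  v_rel·d = 3 > 0  ⇒  outside

inside=no margin=-6876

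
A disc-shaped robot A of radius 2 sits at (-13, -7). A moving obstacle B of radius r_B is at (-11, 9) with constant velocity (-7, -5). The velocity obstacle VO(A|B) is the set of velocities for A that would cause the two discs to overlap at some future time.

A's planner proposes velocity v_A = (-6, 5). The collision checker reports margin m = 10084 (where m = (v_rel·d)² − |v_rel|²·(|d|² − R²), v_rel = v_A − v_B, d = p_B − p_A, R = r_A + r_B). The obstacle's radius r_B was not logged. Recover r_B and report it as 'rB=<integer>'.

m = 10084
d = (2, 16);  v_rel = (1, 10),  |v_rel|² = 101
v_rel×d = (1)·(16) − (10)·(2) = -4
since m = R²·101 − (-4)²:  R² = (16 + 10084) / 101 = 100
R = √100 = 10  ⇒  r_B = 10 − 2 = 8

rB=8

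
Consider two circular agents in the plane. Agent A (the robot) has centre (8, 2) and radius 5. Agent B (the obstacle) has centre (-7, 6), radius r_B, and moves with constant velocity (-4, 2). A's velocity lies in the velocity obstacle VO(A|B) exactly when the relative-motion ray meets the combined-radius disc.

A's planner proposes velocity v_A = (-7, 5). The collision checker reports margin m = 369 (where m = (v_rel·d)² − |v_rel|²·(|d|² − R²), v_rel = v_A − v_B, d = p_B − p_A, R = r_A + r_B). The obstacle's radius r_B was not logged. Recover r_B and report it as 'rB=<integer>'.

m = 369
d = (-15, 4);  v_rel = (-3, 3),  |v_rel|² = 18
v_rel×d = (-3)·(4) − (3)·(-15) = 33
since m = R²·18 − 33²:  R² = (1089 + 369) / 18 = 81
R = √81 = 9  ⇒  r_B = 9 − 5 = 4

rB=4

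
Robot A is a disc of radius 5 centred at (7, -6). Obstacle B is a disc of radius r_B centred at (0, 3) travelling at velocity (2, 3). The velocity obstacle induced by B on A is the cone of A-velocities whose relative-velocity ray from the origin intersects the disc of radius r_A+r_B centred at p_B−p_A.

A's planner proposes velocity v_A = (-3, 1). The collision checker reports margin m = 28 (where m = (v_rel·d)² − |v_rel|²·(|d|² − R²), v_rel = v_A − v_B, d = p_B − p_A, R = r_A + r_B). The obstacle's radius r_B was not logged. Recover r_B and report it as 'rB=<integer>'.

m = 28
d = (-7, 9);  v_rel = (-5, -2),  |v_rel|² = 29
v_rel×d = (-5)·(9) − (-2)·(-7) = -59
since m = R²·29 − (-59)²:  R² = (3481 + 28) / 29 = 121
R = √121 = 11  ⇒  r_B = 11 − 5 = 6

rB=6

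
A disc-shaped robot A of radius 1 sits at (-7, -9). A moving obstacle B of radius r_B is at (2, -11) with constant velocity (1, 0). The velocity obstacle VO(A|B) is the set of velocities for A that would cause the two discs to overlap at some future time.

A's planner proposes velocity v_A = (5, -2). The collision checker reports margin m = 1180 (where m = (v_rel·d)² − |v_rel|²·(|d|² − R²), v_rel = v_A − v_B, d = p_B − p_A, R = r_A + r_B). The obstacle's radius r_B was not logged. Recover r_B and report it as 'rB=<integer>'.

m = 1180
d = (9, -2);  v_rel = (4, -2),  |v_rel|² = 20
v_rel×d = (4)·(-2) − (-2)·(9) = 10
since m = R²·20 − 10²:  R² = (100 + 1180) / 20 = 64
R = √64 = 8  ⇒  r_B = 8 − 1 = 7

rB=7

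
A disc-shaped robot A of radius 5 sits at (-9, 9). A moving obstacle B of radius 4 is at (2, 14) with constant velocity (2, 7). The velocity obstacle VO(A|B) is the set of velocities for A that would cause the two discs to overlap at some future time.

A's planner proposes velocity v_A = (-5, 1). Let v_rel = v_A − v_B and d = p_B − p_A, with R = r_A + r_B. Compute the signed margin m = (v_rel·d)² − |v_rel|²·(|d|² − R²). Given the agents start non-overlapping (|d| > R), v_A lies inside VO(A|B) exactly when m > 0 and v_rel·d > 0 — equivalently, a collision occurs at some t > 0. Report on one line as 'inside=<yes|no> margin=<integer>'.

d = (11, 5),  |d|² = 146;  R = 5+4 = 9,  c = 146−9² = 65
v_rel = (-7, -6),  |v_rel|² = 85;  v_rel·d = (-7)·(11) + (-6)·(5) = -107
85·t² + 214·t + 65 = 0  ⇒  m = (-107)² − 85·65 = 5924
m = 5924 > 0,  v_rel·d = -107 < 0  ⇒  outside

inside=no margin=5924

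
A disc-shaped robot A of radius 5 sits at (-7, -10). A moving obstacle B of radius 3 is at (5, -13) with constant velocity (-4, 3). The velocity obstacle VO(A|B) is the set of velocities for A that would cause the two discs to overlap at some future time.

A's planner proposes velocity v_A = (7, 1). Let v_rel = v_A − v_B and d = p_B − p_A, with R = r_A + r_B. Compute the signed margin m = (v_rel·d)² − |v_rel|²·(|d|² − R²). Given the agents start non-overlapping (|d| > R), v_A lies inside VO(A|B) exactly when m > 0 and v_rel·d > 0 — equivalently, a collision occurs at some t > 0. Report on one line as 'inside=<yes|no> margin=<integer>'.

d = (12, -3),  |d|² = 153;  R = 5+3 = 8,  c = 153−8² = 89
v_rel = (11, -2),  |v_rel|² = 125;  v_rel·d = (11)·(12) + (-2)·(-3) = 138
125·t² − 276·t + 89 = 0  ⇒  m = 138² − 125·89 = 7919
m = 7919 > 0,  v_rel·d = 138 > 0  ⇒  inside

inside=yes margin=7919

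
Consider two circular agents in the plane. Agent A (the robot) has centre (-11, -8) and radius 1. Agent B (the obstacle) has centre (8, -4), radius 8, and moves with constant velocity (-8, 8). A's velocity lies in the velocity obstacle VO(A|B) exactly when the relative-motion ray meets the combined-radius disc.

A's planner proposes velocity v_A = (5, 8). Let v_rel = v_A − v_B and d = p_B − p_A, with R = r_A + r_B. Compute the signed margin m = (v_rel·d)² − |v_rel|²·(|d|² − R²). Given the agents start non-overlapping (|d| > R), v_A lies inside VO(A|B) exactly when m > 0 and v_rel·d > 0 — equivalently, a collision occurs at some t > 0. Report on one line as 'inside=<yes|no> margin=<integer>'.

d = (19, 4),  |d|² = 377;  R = 1+8 = 9,  c = 377−9² = 296
v_rel = (13, 0),  |v_rel|² = 169;  v_rel·d = (13)·(19) + (0)·(4) = 247
169·t² − 494·t + 296 = 0  ⇒  m = 247² − 169·296 = 10985
m = 10985 > 0,  v_rel·d = 247 > 0  ⇒  inside

inside=yes margin=10985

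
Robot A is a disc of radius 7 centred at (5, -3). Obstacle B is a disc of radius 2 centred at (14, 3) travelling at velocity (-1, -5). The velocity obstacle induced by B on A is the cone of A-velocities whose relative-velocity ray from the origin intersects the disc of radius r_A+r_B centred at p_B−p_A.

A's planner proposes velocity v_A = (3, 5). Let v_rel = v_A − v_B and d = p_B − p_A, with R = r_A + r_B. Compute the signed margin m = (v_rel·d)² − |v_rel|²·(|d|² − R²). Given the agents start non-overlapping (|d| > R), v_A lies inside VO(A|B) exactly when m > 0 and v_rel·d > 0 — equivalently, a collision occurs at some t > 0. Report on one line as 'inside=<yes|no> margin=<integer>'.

d = (9, 6),  |d|² = 117;  R = 7+2 = 9,  c = 117−9² = 36
v_rel = (4, 10),  |v_rel|² = 116;  v_rel·d = (4)·(9) + (10)·(6) = 96
116·t² − 192·t + 36 = 0  ⇒  m = 96² − 116·36 = 5040
m = 5040 > 0,  v_rel·d = 96 > 0  ⇒  inside

inside=yes margin=5040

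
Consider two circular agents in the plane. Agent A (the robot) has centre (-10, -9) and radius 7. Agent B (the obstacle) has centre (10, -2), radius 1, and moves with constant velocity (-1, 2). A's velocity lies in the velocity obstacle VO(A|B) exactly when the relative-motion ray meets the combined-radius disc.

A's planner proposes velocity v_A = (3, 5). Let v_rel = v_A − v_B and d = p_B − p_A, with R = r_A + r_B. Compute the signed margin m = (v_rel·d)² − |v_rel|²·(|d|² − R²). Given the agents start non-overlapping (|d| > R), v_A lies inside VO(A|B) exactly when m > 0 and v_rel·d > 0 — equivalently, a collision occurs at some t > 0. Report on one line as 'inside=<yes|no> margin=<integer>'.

d = (20, 7),  |d|² = 449;  R = 7+1 = 8,  c = 449−8² = 385
v_rel = (4, 3),  |v_rel|² = 25;  v_rel·d = (4)·(20) + (3)·(7) = 101
25·t² − 202·t + 385 = 0  ⇒  m = 101² − 25·385 = 576
m = 576 > 0,  v_rel·d = 101 > 0  ⇒  inside

inside=yes margin=576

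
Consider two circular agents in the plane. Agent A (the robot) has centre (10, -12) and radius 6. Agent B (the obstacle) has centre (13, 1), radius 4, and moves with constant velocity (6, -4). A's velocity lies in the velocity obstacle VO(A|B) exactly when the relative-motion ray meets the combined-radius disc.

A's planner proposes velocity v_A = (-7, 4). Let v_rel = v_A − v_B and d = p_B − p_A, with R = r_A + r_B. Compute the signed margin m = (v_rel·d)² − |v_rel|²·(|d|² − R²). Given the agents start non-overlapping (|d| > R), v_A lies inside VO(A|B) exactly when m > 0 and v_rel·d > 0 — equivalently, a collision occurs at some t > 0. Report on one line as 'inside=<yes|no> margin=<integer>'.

d = (3, 13),  |d|² = 178;  R = 6+4 = 10,  c = 178−10² = 78
v_rel = (-13, 8),  |v_rel|² = 233;  v_rel·d = (-13)·(3) + (8)·(13) = 65
233·t² − 130·t + 78 = 0  ⇒  m = 65² − 233·78 = -13949
m = -13949 < 0,  v_rel·d = 65 > 0  ⇒  outside

inside=no margin=-13949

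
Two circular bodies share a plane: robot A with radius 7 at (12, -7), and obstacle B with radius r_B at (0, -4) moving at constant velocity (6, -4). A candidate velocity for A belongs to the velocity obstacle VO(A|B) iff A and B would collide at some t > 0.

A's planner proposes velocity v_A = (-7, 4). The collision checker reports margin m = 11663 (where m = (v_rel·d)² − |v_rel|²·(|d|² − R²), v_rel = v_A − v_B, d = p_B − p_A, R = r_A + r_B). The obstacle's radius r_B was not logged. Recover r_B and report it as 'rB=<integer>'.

m = 11663
d = (-12, 3);  v_rel = (-13, 8),  |v_rel|² = 233
v_rel×d = (-13)·(3) − (8)·(-12) = 57
since m = R²·233 − 57²:  R² = (3249 + 11663) / 233 = 64
R = √64 = 8  ⇒  r_B = 8 − 7 = 1

rB=1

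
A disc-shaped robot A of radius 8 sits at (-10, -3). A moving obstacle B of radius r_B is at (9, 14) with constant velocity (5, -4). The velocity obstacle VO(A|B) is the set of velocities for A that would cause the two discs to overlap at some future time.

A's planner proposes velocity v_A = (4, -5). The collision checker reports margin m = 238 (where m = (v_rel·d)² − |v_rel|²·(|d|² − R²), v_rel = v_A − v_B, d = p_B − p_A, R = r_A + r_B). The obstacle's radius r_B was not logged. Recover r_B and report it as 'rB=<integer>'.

m = 238
d = (19, 17);  v_rel = (-1, -1),  |v_rel|² = 2
v_rel×d = (-1)·(17) − (-1)·(19) = 2
since m = R²·2 − 2²:  R² = (4 + 238) / 2 = 121
R = √121 = 11  ⇒  r_B = 11 − 8 = 3

rB=3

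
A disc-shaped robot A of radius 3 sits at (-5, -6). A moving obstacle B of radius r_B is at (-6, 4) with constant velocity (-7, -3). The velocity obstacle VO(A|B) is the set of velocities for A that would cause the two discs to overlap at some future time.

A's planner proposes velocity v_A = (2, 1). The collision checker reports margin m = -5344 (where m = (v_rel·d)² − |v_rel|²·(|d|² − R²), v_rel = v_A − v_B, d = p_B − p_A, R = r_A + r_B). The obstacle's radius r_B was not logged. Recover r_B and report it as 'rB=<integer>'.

m = -5344
d = (-1, 10);  v_rel = (9, 4),  |v_rel|² = 97
v_rel×d = (9)·(10) − (4)·(-1) = 94
since m = R²·97 − 94²:  R² = (8836 + -5344) / 97 = 36
R = √36 = 6  ⇒  r_B = 6 − 3 = 3

rB=3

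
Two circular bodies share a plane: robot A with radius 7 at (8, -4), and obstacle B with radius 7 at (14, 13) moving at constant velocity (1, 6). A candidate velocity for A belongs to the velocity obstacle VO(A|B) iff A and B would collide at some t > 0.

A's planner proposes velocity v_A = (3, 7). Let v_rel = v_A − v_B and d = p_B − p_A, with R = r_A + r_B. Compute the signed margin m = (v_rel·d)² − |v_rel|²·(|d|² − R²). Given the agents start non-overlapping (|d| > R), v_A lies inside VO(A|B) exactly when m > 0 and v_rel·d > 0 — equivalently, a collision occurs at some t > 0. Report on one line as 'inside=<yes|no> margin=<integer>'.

d = (6, 17),  |d|² = 325;  R = 7+7 = 14,  c = 325−14² = 129
v_rel = (2, 1),  |v_rel|² = 5;  v_rel·d = (2)·(6) + (1)·(17) = 29
5·t² − 58·t + 129 = 0  ⇒  m = 29² − 5·129 = 196
m = 196 > 0,  v_rel·d = 29 > 0  ⇒  inside

inside=yes margin=196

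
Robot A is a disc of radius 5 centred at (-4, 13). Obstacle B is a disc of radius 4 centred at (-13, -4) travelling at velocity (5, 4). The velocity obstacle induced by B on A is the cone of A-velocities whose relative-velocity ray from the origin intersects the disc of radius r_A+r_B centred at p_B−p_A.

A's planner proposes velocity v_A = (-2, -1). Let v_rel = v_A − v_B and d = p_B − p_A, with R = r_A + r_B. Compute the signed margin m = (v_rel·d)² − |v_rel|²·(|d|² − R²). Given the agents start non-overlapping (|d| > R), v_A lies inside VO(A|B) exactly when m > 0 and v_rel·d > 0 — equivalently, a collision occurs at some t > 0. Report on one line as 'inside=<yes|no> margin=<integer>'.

d = (-9, -17),  |d|² = 370;  R = 5+4 = 9,  c = 370−9² = 289
v_rel = (-7, -5),  |v_rel|² = 74;  v_rel·d = (-7)·(-9) + (-5)·(-17) = 148
74·t² − 296·t + 289 = 0  ⇒  m = 148² − 74·289 = 518
m = 518 > 0,  v_rel·d = 148 > 0  ⇒  inside

inside=yes margin=518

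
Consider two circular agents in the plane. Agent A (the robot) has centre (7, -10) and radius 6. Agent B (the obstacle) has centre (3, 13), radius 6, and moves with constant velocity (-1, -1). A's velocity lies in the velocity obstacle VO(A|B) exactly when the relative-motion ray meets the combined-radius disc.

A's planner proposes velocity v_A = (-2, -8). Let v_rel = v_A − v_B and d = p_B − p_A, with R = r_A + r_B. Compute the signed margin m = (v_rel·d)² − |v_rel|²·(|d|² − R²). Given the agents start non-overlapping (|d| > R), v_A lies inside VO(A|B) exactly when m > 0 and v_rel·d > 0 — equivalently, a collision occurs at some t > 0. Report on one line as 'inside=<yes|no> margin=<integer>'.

d = (-4, 23),  |d|² = 545;  R = 6+6 = 12,  c = 545−12² = 401
v_rel = (-1, -7),  |v_rel|² = 50;  v_rel·d = (-1)·(-4) + (-7)·(23) = -157
50·t² + 314·t + 401 = 0  ⇒  m = (-157)² − 50·401 = 4599
m = 4599 > 0,  v_rel·d = -157 < 0  ⇒  outside

inside=no margin=4599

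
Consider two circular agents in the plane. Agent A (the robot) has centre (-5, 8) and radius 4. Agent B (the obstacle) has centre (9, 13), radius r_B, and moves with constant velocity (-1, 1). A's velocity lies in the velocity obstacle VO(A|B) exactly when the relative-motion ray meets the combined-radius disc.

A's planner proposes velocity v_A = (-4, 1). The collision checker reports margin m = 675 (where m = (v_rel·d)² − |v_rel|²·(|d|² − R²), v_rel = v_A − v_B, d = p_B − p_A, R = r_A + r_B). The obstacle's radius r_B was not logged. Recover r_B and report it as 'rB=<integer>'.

m = 675
d = (14, 5);  v_rel = (-3, 0),  |v_rel|² = 9
v_rel×d = (-3)·(5) − (0)·(14) = -15
since m = R²·9 − (-15)²:  R² = (225 + 675) / 9 = 100
R = √100 = 10  ⇒  r_B = 10 − 4 = 6

rB=6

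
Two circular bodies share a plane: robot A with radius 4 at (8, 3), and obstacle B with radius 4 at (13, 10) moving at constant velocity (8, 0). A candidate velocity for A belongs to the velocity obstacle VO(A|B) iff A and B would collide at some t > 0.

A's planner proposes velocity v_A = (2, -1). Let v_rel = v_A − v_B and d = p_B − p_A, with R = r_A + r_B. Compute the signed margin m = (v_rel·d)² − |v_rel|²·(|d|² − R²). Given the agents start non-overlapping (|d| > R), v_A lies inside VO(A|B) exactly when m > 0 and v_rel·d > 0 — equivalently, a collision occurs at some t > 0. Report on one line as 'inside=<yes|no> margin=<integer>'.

d = (5, 7),  |d|² = 74;  R = 4+4 = 8,  c = 74−8² = 10
v_rel = (-6, -1),  |v_rel|² = 37;  v_rel·d = (-6)·(5) + (-1)·(7) = -37
37·t² + 74·t + 10 = 0  ⇒  m = (-37)² − 37·10 = 999
m = 999 > 0,  v_rel·d = -37 < 0  ⇒  outside

inside=no margin=999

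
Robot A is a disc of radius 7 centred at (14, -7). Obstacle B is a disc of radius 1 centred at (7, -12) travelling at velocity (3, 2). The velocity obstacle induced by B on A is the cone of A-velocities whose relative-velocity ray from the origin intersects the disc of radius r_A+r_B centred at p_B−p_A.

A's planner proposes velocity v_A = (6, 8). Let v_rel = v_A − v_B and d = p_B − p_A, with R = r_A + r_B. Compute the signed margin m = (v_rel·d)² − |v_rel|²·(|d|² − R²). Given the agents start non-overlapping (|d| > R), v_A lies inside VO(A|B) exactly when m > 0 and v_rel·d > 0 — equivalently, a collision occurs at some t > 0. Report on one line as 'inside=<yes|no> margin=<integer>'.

d = (-7, -5),  |d|² = 74;  R = 7+1 = 8,  c = 74−8² = 10
v_rel = (3, 6),  |v_rel|² = 45;  v_rel·d = (3)·(-7) + (6)·(-5) = -51
45·t² + 102·t + 10 = 0  ⇒  m = (-51)² − 45·10 = 2151
m = 2151 > 0,  v_rel·d = -51 < 0  ⇒  outside

inside=no margin=2151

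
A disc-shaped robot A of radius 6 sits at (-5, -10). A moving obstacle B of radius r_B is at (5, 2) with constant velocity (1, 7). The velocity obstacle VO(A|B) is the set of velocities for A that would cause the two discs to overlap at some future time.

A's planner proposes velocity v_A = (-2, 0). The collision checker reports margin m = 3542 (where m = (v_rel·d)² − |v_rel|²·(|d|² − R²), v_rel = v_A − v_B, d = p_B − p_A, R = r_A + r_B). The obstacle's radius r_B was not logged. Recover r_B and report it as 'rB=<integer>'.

m = 3542
d = (10, 12);  v_rel = (-3, -7),  |v_rel|² = 58
v_rel×d = (-3)·(12) − (-7)·(10) = 34
since m = R²·58 − 34²:  R² = (1156 + 3542) / 58 = 81
R = √81 = 9  ⇒  r_B = 9 − 6 = 3

rB=3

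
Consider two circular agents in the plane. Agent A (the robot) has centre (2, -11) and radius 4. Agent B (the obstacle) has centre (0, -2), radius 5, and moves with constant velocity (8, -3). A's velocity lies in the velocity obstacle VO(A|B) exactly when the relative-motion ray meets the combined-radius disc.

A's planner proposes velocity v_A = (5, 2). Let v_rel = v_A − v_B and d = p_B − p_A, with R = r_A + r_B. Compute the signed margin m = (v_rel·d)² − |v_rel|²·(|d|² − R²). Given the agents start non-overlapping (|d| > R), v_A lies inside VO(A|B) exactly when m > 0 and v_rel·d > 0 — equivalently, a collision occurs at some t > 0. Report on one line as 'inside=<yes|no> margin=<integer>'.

d = (-2, 9),  |d|² = 85;  R = 4+5 = 9,  c = 85−9² = 4
v_rel = (-3, 5),  |v_rel|² = 34;  v_rel·d = (-3)·(-2) + (5)·(9) = 51
34·t² − 102·t + 4 = 0  ⇒  m = 51² − 34·4 = 2465
m = 2465 > 0,  v_rel·d = 51 > 0  ⇒  inside

inside=yes margin=2465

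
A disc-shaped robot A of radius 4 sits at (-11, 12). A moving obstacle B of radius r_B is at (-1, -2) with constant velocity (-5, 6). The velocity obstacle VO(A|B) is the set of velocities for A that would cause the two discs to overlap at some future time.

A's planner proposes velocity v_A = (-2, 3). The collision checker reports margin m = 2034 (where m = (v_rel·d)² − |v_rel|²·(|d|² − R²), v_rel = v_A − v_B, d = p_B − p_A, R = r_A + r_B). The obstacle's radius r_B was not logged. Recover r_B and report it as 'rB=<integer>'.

m = 2034
d = (10, -14);  v_rel = (3, -3),  |v_rel|² = 18
v_rel×d = (3)·(-14) − (-3)·(10) = -12
since m = R²·18 − (-12)²:  R² = (144 + 2034) / 18 = 121
R = √121 = 11  ⇒  r_B = 11 − 4 = 7

rB=7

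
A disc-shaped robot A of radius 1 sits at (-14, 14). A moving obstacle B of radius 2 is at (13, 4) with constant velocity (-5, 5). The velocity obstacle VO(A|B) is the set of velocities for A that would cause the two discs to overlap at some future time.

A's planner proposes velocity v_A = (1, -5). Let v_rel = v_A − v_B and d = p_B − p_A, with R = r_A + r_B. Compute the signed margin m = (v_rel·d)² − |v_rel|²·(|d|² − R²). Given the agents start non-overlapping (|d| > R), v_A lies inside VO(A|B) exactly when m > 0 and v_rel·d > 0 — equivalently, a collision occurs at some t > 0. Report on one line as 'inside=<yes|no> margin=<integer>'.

d = (27, -10),  |d|² = 829;  R = 1+2 = 3,  c = 829−3² = 820
v_rel = (6, -10),  |v_rel|² = 136;  v_rel·d = (6)·(27) + (-10)·(-10) = 262
136·t² − 524·t + 820 = 0  ⇒  m = 262² − 136·820 = -42876
m = -42876 < 0,  v_rel·d = 262 > 0  ⇒  outside

inside=no margin=-42876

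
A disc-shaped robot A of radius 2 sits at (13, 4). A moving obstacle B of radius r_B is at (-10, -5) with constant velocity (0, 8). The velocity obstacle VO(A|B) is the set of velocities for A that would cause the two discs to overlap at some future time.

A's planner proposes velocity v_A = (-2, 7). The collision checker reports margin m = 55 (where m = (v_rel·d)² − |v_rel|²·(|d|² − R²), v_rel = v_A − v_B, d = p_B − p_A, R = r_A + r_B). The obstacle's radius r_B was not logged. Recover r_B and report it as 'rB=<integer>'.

m = 55
d = (-23, -9);  v_rel = (-2, -1),  |v_rel|² = 5
v_rel×d = (-2)·(-9) − (-1)·(-23) = -5
since m = R²·5 − (-5)²:  R² = (25 + 55) / 5 = 16
R = √16 = 4  ⇒  r_B = 4 − 2 = 2

rB=2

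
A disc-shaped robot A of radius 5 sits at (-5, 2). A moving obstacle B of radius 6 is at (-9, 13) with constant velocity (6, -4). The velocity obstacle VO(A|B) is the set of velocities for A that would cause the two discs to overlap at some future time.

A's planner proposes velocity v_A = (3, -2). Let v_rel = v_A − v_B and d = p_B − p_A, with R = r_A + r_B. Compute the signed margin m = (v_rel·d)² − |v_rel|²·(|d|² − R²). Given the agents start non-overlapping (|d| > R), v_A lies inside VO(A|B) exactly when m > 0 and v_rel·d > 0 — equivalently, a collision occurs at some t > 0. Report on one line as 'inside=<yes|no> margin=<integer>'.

d = (-4, 11),  |d|² = 137;  R = 5+6 = 11,  c = 137−11² = 16
v_rel = (-3, 2),  |v_rel|² = 13;  v_rel·d = (-3)·(-4) + (2)·(11) = 34
13·t² − 68·t + 16 = 0  ⇒  m = 34² − 13·16 = 948
m = 948 > 0,  v_rel·d = 34 > 0  ⇒  inside

inside=yes margin=948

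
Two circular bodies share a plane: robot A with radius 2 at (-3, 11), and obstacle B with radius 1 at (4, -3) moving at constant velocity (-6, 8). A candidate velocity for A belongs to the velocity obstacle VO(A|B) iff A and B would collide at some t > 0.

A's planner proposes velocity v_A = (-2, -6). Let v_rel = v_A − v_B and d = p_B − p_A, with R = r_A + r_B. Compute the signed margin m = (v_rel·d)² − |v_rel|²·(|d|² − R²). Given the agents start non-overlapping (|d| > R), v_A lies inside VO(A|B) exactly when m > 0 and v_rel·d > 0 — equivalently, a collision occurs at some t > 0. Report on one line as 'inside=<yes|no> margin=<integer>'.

d = (7, -14),  |d|² = 245;  R = 2+1 = 3,  c = 245−3² = 236
v_rel = (4, -14),  |v_rel|² = 212;  v_rel·d = (4)·(7) + (-14)·(-14) = 224
212·t² − 448·t + 236 = 0  ⇒  m = 224² − 212·236 = 144
m = 144 > 0,  v_rel·d = 224 > 0  ⇒  inside

inside=yes margin=144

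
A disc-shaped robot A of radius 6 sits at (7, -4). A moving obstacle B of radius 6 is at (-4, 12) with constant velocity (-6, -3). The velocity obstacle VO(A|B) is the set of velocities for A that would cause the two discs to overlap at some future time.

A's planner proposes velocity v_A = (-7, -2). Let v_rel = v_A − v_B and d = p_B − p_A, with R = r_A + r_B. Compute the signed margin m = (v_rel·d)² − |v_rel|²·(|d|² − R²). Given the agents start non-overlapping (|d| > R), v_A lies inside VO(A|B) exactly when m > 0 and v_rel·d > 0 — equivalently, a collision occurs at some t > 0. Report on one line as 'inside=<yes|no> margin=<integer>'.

d = (-11, 16),  |d|² = 377;  R = 6+6 = 12,  c = 377−12² = 233
v_rel = (-1, 1),  |v_rel|² = 2;  v_rel·d = (-1)·(-11) + (1)·(16) = 27
2·t² − 54·t + 233 = 0  ⇒  m = 27² − 2·233 = 263
m = 263 > 0,  v_rel·d = 27 > 0  ⇒  inside

inside=yes margin=263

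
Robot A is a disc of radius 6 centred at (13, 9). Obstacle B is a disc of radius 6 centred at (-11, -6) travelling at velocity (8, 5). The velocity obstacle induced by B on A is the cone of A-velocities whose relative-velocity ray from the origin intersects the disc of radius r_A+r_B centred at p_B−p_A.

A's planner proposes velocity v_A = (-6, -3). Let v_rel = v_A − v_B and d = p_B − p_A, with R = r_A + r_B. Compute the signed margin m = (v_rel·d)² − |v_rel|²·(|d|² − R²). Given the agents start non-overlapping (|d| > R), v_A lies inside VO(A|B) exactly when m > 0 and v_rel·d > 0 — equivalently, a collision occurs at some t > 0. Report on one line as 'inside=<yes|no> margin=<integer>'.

d = (-24, -15),  |d|² = 801;  R = 6+6 = 12,  c = 801−12² = 657
v_rel = (-14, -8),  |v_rel|² = 260;  v_rel·d = (-14)·(-24) + (-8)·(-15) = 456
260·t² − 912·t + 657 = 0  ⇒  m = 456² − 260·657 = 37116
m = 37116 > 0,  v_rel·d = 456 > 0  ⇒  inside

inside=yes margin=37116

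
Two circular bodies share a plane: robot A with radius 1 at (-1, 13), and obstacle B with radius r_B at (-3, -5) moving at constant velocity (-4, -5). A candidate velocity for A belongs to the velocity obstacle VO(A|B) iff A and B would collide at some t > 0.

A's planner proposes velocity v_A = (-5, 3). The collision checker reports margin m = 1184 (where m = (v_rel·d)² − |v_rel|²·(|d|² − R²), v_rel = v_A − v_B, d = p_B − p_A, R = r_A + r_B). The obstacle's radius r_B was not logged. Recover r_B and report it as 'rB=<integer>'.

m = 1184
d = (-2, -18);  v_rel = (-1, 8),  |v_rel|² = 65
v_rel×d = (-1)·(-18) − (8)·(-2) = 34
since m = R²·65 − 34²:  R² = (1156 + 1184) / 65 = 36
R = √36 = 6  ⇒  r_B = 6 − 1 = 5

rB=5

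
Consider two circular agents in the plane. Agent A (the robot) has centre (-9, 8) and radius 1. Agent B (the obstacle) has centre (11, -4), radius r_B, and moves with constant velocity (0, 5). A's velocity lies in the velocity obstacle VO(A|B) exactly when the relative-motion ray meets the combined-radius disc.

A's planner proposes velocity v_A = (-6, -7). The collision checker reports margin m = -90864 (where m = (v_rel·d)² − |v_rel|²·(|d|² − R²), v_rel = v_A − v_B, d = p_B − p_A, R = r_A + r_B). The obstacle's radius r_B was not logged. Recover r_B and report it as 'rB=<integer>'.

m = -90864
d = (20, -12);  v_rel = (-6, -12),  |v_rel|² = 180
v_rel×d = (-6)·(-12) − (-12)·(20) = 312
since m = R²·180 − 312²:  R² = (97344 + -90864) / 180 = 36
R = √36 = 6  ⇒  r_B = 6 − 1 = 5

rB=5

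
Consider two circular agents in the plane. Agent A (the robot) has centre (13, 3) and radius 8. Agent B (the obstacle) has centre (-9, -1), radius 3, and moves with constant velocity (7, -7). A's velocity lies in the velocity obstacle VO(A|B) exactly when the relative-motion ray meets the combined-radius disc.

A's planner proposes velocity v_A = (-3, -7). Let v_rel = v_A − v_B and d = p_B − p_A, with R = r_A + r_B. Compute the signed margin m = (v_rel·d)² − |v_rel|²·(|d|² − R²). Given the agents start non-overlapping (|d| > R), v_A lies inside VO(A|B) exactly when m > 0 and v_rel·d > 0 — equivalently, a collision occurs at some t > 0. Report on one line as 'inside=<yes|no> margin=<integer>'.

d = (-22, -4),  |d|² = 500;  R = 8+3 = 11,  c = 500−11² = 379
v_rel = (-10, 0),  |v_rel|² = 100;  v_rel·d = (-10)·(-22) + (0)·(-4) = 220
100·t² − 440·t + 379 = 0  ⇒  m = 220² − 100·379 = 10500
m = 10500 > 0,  v_rel·d = 220 > 0  ⇒  inside

inside=yes margin=10500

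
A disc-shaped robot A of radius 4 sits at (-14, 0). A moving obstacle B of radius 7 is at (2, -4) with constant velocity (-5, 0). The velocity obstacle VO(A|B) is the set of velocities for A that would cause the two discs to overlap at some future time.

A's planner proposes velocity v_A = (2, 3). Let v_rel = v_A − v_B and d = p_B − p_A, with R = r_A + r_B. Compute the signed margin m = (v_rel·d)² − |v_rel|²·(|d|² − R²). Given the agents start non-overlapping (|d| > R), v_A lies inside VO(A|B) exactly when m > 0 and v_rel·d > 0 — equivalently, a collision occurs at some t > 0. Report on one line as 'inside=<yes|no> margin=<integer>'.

d = (16, -4),  |d|² = 272;  R = 4+7 = 11,  c = 272−11² = 151
v_rel = (7, 3),  |v_rel|² = 58;  v_rel·d = (7)·(16) + (3)·(-4) = 100
58·t² − 200·t + 151 = 0  ⇒  m = 100² − 58·151 = 1242
m = 1242 > 0,  v_rel·d = 100 > 0  ⇒  inside

inside=yes margin=1242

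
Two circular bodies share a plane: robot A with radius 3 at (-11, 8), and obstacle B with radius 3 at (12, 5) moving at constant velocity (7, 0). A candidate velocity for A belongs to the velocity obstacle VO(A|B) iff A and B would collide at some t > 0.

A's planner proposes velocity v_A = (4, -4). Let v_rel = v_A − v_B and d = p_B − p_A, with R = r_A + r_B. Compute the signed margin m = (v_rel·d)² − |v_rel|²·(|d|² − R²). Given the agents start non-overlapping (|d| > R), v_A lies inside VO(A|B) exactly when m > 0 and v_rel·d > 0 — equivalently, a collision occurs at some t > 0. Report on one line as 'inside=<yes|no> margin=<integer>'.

d = (23, -3),  |d|² = 538;  R = 3+3 = 6,  c = 538−6² = 502
v_rel = (-3, -4),  |v_rel|² = 25;  v_rel·d = (-3)·(23) + (-4)·(-3) = -57
25·t² + 114·t + 502 = 0  ⇒  m = (-57)² − 25·502 = -9301
m = -9301 < 0,  v_rel·d = -57 < 0  ⇒  outside

inside=no margin=-9301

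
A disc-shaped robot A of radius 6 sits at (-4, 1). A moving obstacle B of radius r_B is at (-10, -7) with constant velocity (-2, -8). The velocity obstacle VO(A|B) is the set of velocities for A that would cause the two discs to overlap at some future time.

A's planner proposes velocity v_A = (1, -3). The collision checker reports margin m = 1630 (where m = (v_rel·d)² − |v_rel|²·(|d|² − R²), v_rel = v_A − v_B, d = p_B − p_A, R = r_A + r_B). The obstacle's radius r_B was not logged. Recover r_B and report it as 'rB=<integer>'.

m = 1630
d = (-6, -8);  v_rel = (3, 5),  |v_rel|² = 34
v_rel×d = (3)·(-8) − (5)·(-6) = 6
since m = R²·34 − 6²:  R² = (36 + 1630) / 34 = 49
R = √49 = 7  ⇒  r_B = 7 − 6 = 1

rB=1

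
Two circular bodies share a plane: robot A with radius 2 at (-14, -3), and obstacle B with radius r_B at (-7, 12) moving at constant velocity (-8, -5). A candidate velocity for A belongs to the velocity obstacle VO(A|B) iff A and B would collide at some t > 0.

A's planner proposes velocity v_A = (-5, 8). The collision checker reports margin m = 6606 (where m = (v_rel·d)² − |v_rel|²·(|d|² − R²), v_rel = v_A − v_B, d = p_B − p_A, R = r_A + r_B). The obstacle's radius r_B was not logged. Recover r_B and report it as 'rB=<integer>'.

m = 6606
d = (7, 15);  v_rel = (3, 13),  |v_rel|² = 178
v_rel×d = (3)·(15) − (13)·(7) = -46
since m = R²·178 − (-46)²:  R² = (2116 + 6606) / 178 = 49
R = √49 = 7  ⇒  r_B = 7 − 2 = 5

rB=5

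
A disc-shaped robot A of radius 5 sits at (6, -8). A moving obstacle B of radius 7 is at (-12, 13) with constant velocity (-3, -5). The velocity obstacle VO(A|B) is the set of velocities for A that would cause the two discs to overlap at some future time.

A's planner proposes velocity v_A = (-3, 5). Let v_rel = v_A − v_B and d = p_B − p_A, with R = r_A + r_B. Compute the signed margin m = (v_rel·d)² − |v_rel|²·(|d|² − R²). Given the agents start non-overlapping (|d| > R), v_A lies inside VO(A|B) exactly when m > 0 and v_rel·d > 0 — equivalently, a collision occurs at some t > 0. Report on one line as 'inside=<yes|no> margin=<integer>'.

d = (-18, 21),  |d|² = 765;  R = 5+7 = 12,  c = 765−12² = 621
v_rel = (0, 10),  |v_rel|² = 100;  v_rel·d = (0)·(-18) + (10)·(21) = 210
100·t² − 420·t + 621 = 0  ⇒  m = 210² − 100·621 = -18000
m = -18000 < 0,  v_rel·d = 210 > 0  ⇒  outside

inside=no margin=-18000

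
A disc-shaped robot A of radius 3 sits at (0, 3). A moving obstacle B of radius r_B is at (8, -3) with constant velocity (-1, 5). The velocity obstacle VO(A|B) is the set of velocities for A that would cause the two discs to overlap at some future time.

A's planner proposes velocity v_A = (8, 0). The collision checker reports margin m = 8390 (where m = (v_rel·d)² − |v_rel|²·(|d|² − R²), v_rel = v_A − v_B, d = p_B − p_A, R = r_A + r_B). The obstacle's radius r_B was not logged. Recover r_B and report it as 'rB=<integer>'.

m = 8390
d = (8, -6);  v_rel = (9, -5),  |v_rel|² = 106
v_rel×d = (9)·(-6) − (-5)·(8) = -14
since m = R²·106 − (-14)²:  R² = (196 + 8390) / 106 = 81
R = √81 = 9  ⇒  r_B = 9 − 3 = 6

rB=6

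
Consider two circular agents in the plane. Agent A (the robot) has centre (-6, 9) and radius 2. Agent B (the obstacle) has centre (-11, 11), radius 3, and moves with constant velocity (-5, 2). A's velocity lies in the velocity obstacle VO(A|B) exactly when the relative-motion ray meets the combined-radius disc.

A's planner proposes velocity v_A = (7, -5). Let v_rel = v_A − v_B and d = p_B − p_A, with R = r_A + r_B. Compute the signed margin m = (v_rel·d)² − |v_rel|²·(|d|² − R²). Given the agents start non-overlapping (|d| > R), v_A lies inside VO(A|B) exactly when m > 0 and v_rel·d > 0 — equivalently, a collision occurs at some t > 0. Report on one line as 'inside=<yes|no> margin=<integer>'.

d = (-5, 2),  |d|² = 29;  R = 2+3 = 5,  c = 29−5² = 4
v_rel = (12, -7),  |v_rel|² = 193;  v_rel·d = (12)·(-5) + (-7)·(2) = -74
193·t² + 148·t + 4 = 0  ⇒  m = (-74)² − 193·4 = 4704
m = 4704 > 0,  v_rel·d = -74 < 0  ⇒  outside

inside=no margin=4704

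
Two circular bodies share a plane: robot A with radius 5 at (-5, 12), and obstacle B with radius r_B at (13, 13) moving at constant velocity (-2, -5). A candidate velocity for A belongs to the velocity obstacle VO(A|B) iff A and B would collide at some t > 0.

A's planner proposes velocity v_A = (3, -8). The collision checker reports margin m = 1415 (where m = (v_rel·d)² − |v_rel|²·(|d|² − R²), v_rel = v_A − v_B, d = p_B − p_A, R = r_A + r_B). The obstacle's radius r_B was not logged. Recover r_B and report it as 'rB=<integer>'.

m = 1415
d = (18, 1);  v_rel = (5, -3),  |v_rel|² = 34
v_rel×d = (5)·(1) − (-3)·(18) = 59
since m = R²·34 − 59²:  R² = (3481 + 1415) / 34 = 144
R = √144 = 12  ⇒  r_B = 12 − 5 = 7

rB=7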